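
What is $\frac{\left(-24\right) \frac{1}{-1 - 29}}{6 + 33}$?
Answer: $\frac{4}{195} \approx 0.020513$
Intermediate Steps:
$\frac{\left(-24\right) \frac{1}{-1 - 29}}{6 + 33} = \frac{\left(-24\right) \frac{1}{-30}}{39} = \left(-24\right) \left(- \frac{1}{30}\right) \frac{1}{39} = \frac{4}{5} \cdot \frac{1}{39} = \frac{4}{195}$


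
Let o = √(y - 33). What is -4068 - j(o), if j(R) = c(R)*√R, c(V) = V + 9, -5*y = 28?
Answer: -4068 - 5^(¾)*193^(¼)*√I*(45 + I*√965)/25 ≈ -4072.9 - 26.813*I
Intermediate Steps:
y = -28/5 (y = -⅕*28 = -28/5 ≈ -5.6000)
c(V) = 9 + V
o = I*√965/5 (o = √(-28/5 - 33) = √(-193/5) = I*√965/5 ≈ 6.2129*I)
j(R) = √R*(9 + R) (j(R) = (9 + R)*√R = √R*(9 + R))
-4068 - j(o) = -4068 - √(I*√965/5)*(9 + I*√965/5) = -4068 - 5^(¾)*193^(¼)*√I/5*(9 + I*√965/5) = -4068 - 5^(¾)*193^(¼)*√I*(9 + I*√965/5)/5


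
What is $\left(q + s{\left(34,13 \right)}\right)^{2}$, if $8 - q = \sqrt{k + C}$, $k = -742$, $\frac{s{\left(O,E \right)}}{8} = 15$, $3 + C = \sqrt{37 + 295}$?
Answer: $\left(128 - i \sqrt{745 - 2 \sqrt{83}}\right)^{2} \approx 15657.0 - 6901.5 i$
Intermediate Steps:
$C = -3 + 2 \sqrt{83}$ ($C = -3 + \sqrt{37 + 295} = -3 + \sqrt{332} = -3 + 2 \sqrt{83} \approx 15.221$)
$s{\left(O,E \right)} = 120$ ($s{\left(O,E \right)} = 8 \cdot 15 = 120$)
$q = 8 - \sqrt{-745 + 2 \sqrt{83}}$ ($q = 8 - \sqrt{-742 - \left(3 - 2 \sqrt{83}\right)} = 8 - \sqrt{-745 + 2 \sqrt{83}} \approx 8.0 - 26.959 i$)
$\left(q + s{\left(34,13 \right)}\right)^{2} = \left(\left(8 - \sqrt{-745 + 2 \sqrt{83}}\right) + 120\right)^{2} = \left(128 - \sqrt{-745 + 2 \sqrt{83}}\right)^{2}$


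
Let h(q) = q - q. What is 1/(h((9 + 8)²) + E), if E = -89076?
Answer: -1/89076 ≈ -1.1226e-5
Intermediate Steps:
h(q) = 0
1/(h((9 + 8)²) + E) = 1/(0 - 89076) = 1/(-89076) = -1/89076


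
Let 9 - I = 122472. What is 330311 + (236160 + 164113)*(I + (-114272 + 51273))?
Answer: -74235100815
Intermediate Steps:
I = -122463 (I = 9 - 1*122472 = 9 - 122472 = -122463)
330311 + (236160 + 164113)*(I + (-114272 + 51273)) = 330311 + (236160 + 164113)*(-122463 + (-114272 + 51273)) = 330311 + 400273*(-122463 - 62999) = 330311 + 400273*(-185462) = 330311 - 74235431126 = -74235100815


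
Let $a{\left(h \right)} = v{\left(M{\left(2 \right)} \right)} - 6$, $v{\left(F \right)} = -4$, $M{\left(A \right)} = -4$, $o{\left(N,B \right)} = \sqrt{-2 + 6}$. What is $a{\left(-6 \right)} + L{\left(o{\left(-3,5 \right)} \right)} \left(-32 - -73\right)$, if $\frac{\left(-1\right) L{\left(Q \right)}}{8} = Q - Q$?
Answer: $-10$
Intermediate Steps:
$o{\left(N,B \right)} = 2$ ($o{\left(N,B \right)} = \sqrt{4} = 2$)
$a{\left(h \right)} = -10$ ($a{\left(h \right)} = -4 - 6 = -10$)
$L{\left(Q \right)} = 0$ ($L{\left(Q \right)} = - 8 \left(Q - Q\right) = \left(-8\right) 0 = 0$)
$a{\left(-6 \right)} + L{\left(o{\left(-3,5 \right)} \right)} \left(-32 - -73\right) = -10 + 0 \left(-32 - -73\right) = -10 + 0 \left(-32 + 73\right) = -10 + 0 \cdot 41 = -10 + 0 = -10$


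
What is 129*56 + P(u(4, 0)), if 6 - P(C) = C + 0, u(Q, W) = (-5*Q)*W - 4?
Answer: 7234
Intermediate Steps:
u(Q, W) = -4 - 5*Q*W (u(Q, W) = -5*Q*W - 4 = -4 - 5*Q*W)
P(C) = 6 - C (P(C) = 6 - (C + 0) = 6 - C)
129*56 + P(u(4, 0)) = 129*56 + (6 - (-4 - 5*4*0)) = 7224 + (6 - (-4 + 0)) = 7224 + (6 - 1*(-4)) = 7224 + (6 + 4) = 7224 + 10 = 7234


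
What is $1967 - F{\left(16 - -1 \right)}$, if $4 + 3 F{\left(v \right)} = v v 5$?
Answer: $\frac{4460}{3} \approx 1486.7$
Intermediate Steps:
$F{\left(v \right)} = - \frac{4}{3} + \frac{5 v^{2}}{3}$ ($F{\left(v \right)} = - \frac{4}{3} + \frac{v v 5}{3} = - \frac{4}{3} + \frac{v^{2} \cdot 5}{3} = - \frac{4}{3} + \frac{5 v^{2}}{3}$)
$1967 - F{\left(16 - -1 \right)} = 1967 - \left(- \frac{4}{3} + \frac{5 \left(16 - -1\right)^{2}}{3}\right) = 1967 - \left(- \frac{4}{3} + \frac{5 \left(16 + 1\right)^{2}}{3}\right) = 1967 - \left(- \frac{4}{3} + \frac{5 \cdot 17^{2}}{3}\right) = 1967 - \left(- \frac{4}{3} + \frac{5}{3} \cdot 289\right) = 1967 - \left(- \frac{4}{3} + \frac{1445}{3}\right) = 1967 - \frac{1441}{3} = \frac{4460}{3}$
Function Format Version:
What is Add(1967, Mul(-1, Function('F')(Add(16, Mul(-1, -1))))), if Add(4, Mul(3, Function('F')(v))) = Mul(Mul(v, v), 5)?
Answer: Rational(4460, 3) ≈ 1486.7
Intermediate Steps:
Function('F')(v) = Add(Rational(-4, 3), Mul(Rational(5, 3), Pow(v, 2))) (Function('F')(v) = Add(Rational(-4, 3), Mul(Rational(1, 3), Mul(Mul(v, v), 5))) = Add(Rational(-4, 3), Mul(Rational(1, 3), Mul(Pow(v, 2), 5))) = Add(Rational(-4, 3), Mul(Rational(1, 3), Mul(5, Pow(v, 2)))) = Add(Rational(-4, 3), Mul(Rational(5, 3), Pow(v, 2))))
Add(1967, Mul(-1, Function('F')(Add(16, Mul(-1, -1))))) = Add(1967, Mul(-1, Add(Rational(-4, 3), Mul(Rational(5, 3), Pow(Add(16, Mul(-1, -1)), 2))))) = Add(1967, Mul(-1, Add(Rational(-4, 3), Mul(Rational(5, 3), Pow(Add(16, 1), 2))))) = Add(1967, Mul(-1, Add(Rational(-4, 3), Mul(Rational(5, 3), Pow(17, 2))))) = Add(1967, Mul(-1, Add(Rational(-4, 3), Mul(Rational(5, 3), 289)))) = Add(1967, Mul(-1, Add(Rational(-4, 3), Rational(1445, 3)))) = Add(1967, Mul(-1, Rational(1441, 3))) = Add(1967, Rational(-1441, 3)) = Rational(4460, 3)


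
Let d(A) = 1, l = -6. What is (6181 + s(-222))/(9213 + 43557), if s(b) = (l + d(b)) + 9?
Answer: 1237/10554 ≈ 0.11721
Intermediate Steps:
s(b) = 4 (s(b) = (-6 + 1) + 9 = -5 + 9 = 4)
(6181 + s(-222))/(9213 + 43557) = (6181 + 4)/(9213 + 43557) = 6185/52770 = 6185*(1/52770) = 1237/10554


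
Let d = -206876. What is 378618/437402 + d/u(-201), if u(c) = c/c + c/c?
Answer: -22621804729/218701 ≈ -1.0344e+5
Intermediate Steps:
u(c) = 2 (u(c) = 1 + 1 = 2)
378618/437402 + d/u(-201) = 378618/437402 - 206876/2 = 378618*(1/437402) - 206876*½ = 189309/218701 - 103438 = -22621804729/218701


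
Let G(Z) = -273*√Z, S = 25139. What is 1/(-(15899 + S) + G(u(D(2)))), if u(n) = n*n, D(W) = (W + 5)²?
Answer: -1/54415 ≈ -1.8377e-5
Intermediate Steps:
D(W) = (5 + W)²
u(n) = n²
1/(-(15899 + S) + G(u(D(2)))) = 1/(-(15899 + 25139) - 273*(5 + 2)²) = 1/(-1*41038 - 273*7²) = 1/(-41038 - 273*√(49²)) = 1/(-41038 - 273*√2401) = 1/(-41038 - 273*49) = 1/(-41038 - 13377) = 1/(-54415) = -1/54415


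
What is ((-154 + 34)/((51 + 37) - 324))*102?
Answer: 3060/59 ≈ 51.864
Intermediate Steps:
((-154 + 34)/((51 + 37) - 324))*102 = -120/(88 - 324)*102 = -120/(-236)*102 = -120*(-1/236)*102 = (30/59)*102 = 3060/59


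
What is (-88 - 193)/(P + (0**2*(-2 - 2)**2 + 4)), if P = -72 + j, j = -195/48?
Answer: 4496/1153 ≈ 3.8994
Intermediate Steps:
j = -65/16 (j = -195*1/48 = -65/16 ≈ -4.0625)
P = -1217/16 (P = -72 - 65/16 = -1217/16 ≈ -76.063)
(-88 - 193)/(P + (0**2*(-2 - 2)**2 + 4)) = (-88 - 193)/(-1217/16 + (0**2*(-2 - 2)**2 + 4)) = -281/(-1217/16 + (0*(-4)**2 + 4)) = -281/(-1217/16 + (0*16 + 4)) = -281/(-1217/16 + (0 + 4)) = -281/(-1217/16 + 4) = -281/(-1153/16) = -281*(-16/1153) = 4496/1153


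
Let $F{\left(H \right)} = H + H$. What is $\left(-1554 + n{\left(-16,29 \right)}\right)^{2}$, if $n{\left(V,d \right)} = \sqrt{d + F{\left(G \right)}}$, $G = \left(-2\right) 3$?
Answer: $\left(1554 - \sqrt{17}\right)^{2} \approx 2.4021 \cdot 10^{6}$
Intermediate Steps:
$G = -6$
$F{\left(H \right)} = 2 H$
$n{\left(V,d \right)} = \sqrt{-12 + d}$ ($n{\left(V,d \right)} = \sqrt{d + 2 \left(-6\right)} = \sqrt{d - 12} = \sqrt{-12 + d}$)
$\left(-1554 + n{\left(-16,29 \right)}\right)^{2} = \left(-1554 + \sqrt{-12 + 29}\right)^{2} = \left(-1554 + \sqrt{17}\right)^{2}$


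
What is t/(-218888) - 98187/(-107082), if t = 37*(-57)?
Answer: 3619631999/3906494136 ≈ 0.92657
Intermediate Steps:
t = -2109
t/(-218888) - 98187/(-107082) = -2109/(-218888) - 98187/(-107082) = -2109*(-1/218888) - 98187*(-1/107082) = 2109/218888 + 32729/35694 = 3619631999/3906494136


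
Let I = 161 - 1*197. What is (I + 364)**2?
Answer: 107584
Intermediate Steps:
I = -36 (I = 161 - 197 = -36)
(I + 364)**2 = (-36 + 364)**2 = 328**2 = 107584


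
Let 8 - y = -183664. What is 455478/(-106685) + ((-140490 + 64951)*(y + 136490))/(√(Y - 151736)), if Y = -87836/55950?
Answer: -455478/106685 + 60461793295*I*√4749996681642/2122429259 ≈ -4.2694 + 6.2086e+7*I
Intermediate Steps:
y = 183672 (y = 8 - 1*(-183664) = 8 + 183664 = 183672)
Y = -43918/27975 (Y = -87836*1/55950 = -43918/27975 ≈ -1.5699)
455478/(-106685) + ((-140490 + 64951)*(y + 136490))/(√(Y - 151736)) = 455478/(-106685) + ((-140490 + 64951)*(183672 + 136490))/(√(-43918/27975 - 151736)) = 455478*(-1/106685) + (-75539*320162)/(√(-4244858518/27975)) = -455478/106685 - 24184717318*(-5*I*√4749996681642/4244858518) = -455478/106685 - (-60461793295)*I*√4749996681642/2122429259 = -455478/106685 + 60461793295*I*√4749996681642/2122429259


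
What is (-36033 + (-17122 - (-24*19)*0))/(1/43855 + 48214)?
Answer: -2331112525/2114424971 ≈ -1.1025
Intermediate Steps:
(-36033 + (-17122 - (-24*19)*0))/(1/43855 + 48214) = (-36033 + (-17122 - (-456)*0))/(1/43855 + 48214) = (-36033 + (-17122 - 1*0))/(2114424971/43855) = (-36033 + (-17122 + 0))*(43855/2114424971) = (-36033 - 17122)*(43855/2114424971) = -53155*43855/2114424971 = -2331112525/2114424971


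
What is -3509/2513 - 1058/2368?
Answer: -5484033/2975392 ≈ -1.8431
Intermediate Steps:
-3509/2513 - 1058/2368 = -3509*1/2513 - 1058*1/2368 = -3509/2513 - 529/1184 = -5484033/2975392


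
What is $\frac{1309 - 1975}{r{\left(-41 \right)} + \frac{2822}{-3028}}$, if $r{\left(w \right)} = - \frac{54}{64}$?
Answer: $\frac{16133184}{43015} \approx 375.06$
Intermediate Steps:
$r{\left(w \right)} = - \frac{27}{32}$ ($r{\left(w \right)} = \left(-54\right) \frac{1}{64} = - \frac{27}{32}$)
$\frac{1309 - 1975}{r{\left(-41 \right)} + \frac{2822}{-3028}} = \frac{1309 - 1975}{- \frac{27}{32} + \frac{2822}{-3028}} = - \frac{666}{- \frac{27}{32} + 2822 \left(- \frac{1}{3028}\right)} = - \frac{666}{- \frac{27}{32} - \frac{1411}{1514}} = - \frac{666}{- \frac{43015}{24224}} = \left(-666\right) \left(- \frac{24224}{43015}\right) = \frac{16133184}{43015}$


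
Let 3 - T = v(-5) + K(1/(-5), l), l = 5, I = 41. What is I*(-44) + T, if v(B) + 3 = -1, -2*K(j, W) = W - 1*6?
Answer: -3595/2 ≈ -1797.5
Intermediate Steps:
K(j, W) = 3 - W/2 (K(j, W) = -(W - 1*6)/2 = -(W - 6)/2 = -(-6 + W)/2 = 3 - W/2)
v(B) = -4 (v(B) = -3 - 1 = -4)
T = 13/2 (T = 3 - (-4 + (3 - ½*5)) = 3 - (-4 + (3 - 5/2)) = 3 - (-4 + ½) = 3 - 1*(-7/2) = 3 + 7/2 = 13/2 ≈ 6.5000)
I*(-44) + T = 41*(-44) + 13/2 = -1804 + 13/2 = -3595/2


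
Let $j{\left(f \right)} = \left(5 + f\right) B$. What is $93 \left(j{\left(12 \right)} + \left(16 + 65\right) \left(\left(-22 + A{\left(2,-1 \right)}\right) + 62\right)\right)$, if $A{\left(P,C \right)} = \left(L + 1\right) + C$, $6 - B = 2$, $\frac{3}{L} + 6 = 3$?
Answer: $300111$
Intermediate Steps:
$L = -1$ ($L = \frac{3}{-6 + 3} = \frac{3}{-3} = 3 \left(- \frac{1}{3}\right) = -1$)
$B = 4$ ($B = 6 - 2 = 4$)
$j{\left(f \right)} = 20 + 4 f$ ($j{\left(f \right)} = \left(5 + f\right) 4 = 20 + 4 f$)
$A{\left(P,C \right)} = C$ ($A{\left(P,C \right)} = \left(-1 + 1\right) + C = 0 + C = C$)
$93 \left(j{\left(12 \right)} + \left(16 + 65\right) \left(\left(-22 + A{\left(2,-1 \right)}\right) + 62\right)\right) = 93 \left(\left(20 + 4 \cdot 12\right) + \left(16 + 65\right) \left(\left(-22 - 1\right) + 62\right)\right) = 93 \left(\left(20 + 48\right) + 81 \left(-23 + 62\right)\right) = 93 \left(68 + 81 \cdot 39\right) = 93 \left(68 + 3159\right) = 93 \cdot 3227 = 300111$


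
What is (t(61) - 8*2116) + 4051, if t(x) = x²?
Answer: -9156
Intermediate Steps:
(t(61) - 8*2116) + 4051 = (61² - 8*2116) + 4051 = (3721 - 16928) + 4051 = -13207 + 4051 = -9156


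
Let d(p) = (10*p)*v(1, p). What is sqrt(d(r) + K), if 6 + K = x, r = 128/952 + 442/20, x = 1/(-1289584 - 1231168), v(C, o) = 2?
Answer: 3*sqrt(274124902852726653)/74992372 ≈ 20.945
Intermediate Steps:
x = -1/2520752 (x = 1/(-2520752) = -1/2520752 ≈ -3.9671e-7)
r = 26459/1190 (r = 128*(1/952) + 442*(1/20) = 16/119 + 221/10 = 26459/1190 ≈ 22.234)
d(p) = 20*p (d(p) = (10*p)*2 = 20*p)
K = -15124513/2520752 (K = -6 - 1/2520752 = -15124513/2520752 ≈ -6.0000)
sqrt(d(r) + K) = sqrt(20*(26459/1190) - 15124513/2520752) = sqrt(52918/119 - 15124513/2520752) = sqrt(131593337289/299969488) = 3*sqrt(274124902852726653)/74992372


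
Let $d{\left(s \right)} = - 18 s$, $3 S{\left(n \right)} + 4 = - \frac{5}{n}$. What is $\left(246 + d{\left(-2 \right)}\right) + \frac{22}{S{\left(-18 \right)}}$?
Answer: $\frac{17706}{67} \approx 264.27$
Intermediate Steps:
$S{\left(n \right)} = - \frac{4}{3} - \frac{5}{3 n}$ ($S{\left(n \right)} = - \frac{4}{3} + \frac{\left(-5\right) \frac{1}{n}}{3} = - \frac{4}{3} - \frac{5}{3 n}$)
$\left(246 + d{\left(-2 \right)}\right) + \frac{22}{S{\left(-18 \right)}} = \left(246 - -36\right) + \frac{22}{\frac{1}{3} \frac{1}{-18} \left(-5 - -72\right)} = \left(246 + 36\right) + \frac{22}{\frac{1}{3} \left(- \frac{1}{18}\right) \left(-5 + 72\right)} = 282 + \frac{22}{\frac{1}{3} \left(- \frac{1}{18}\right) 67} = 282 + \frac{22}{- \frac{67}{54}} = 282 + 22 \left(- \frac{54}{67}\right) = 282 - \frac{1188}{67} = \frac{17706}{67}$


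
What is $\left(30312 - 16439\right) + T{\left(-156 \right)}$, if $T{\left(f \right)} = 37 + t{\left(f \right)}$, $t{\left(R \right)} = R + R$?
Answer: $13598$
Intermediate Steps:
$t{\left(R \right)} = 2 R$
$T{\left(f \right)} = 37 + 2 f$
$\left(30312 - 16439\right) + T{\left(-156 \right)} = \left(30312 - 16439\right) + \left(37 + 2 \left(-156\right)\right) = 13873 + \left(37 - 312\right) = 13873 - 275 = 13598$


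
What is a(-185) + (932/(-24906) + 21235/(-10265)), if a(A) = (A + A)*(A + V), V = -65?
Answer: 2364801987911/25566009 ≈ 92498.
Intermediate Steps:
a(A) = 2*A*(-65 + A) (a(A) = (A + A)*(A - 65) = (2*A)*(-65 + A) = 2*A*(-65 + A))
a(-185) + (932/(-24906) + 21235/(-10265)) = 2*(-185)*(-65 - 185) + (932/(-24906) + 21235/(-10265)) = 2*(-185)*(-250) + (932*(-1/24906) + 21235*(-1/10265)) = 92500 + (-466/12453 - 4247/2053) = 92500 - 53844589/25566009 = 2364801987911/25566009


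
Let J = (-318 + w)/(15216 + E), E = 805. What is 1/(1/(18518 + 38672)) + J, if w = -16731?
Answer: 916223941/16021 ≈ 57189.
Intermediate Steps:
J = -17049/16021 (J = (-318 - 16731)/(15216 + 805) = -17049/16021 ≈ -1.0642)
1/(1/(18518 + 38672)) + J = 1/(1/(18518 + 38672)) - 17049/16021 = 1/(1/57190) - 17049/16021 = 57190 - 17049/16021 = 916223941/16021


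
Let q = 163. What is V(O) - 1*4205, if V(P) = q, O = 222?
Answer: -4042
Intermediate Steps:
V(P) = 163
V(O) - 1*4205 = 163 - 1*4205 = 163 - 4205 = -4042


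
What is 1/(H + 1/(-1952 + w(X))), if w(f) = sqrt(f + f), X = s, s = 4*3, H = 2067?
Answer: 7875846808/16279371317353 + 2*sqrt(6)/16279371317353 ≈ 0.00048379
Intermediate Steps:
s = 12
X = 12
w(f) = sqrt(2)*sqrt(f) (w(f) = sqrt(2*f) = sqrt(2)*sqrt(f))
1/(H + 1/(-1952 + w(X))) = 1/(2067 + 1/(-1952 + sqrt(2)*sqrt(12))) = 1/(2067 + 1/(-1952 + sqrt(2)*(2*sqrt(3)))) = 1/(2067 + 1/(-1952 + 2*sqrt(6)))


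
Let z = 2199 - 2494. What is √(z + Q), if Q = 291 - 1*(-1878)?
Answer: √1874 ≈ 43.290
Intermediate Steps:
z = -295
Q = 2169 (Q = 291 + 1878 = 2169)
√(z + Q) = √(-295 + 2169) = √1874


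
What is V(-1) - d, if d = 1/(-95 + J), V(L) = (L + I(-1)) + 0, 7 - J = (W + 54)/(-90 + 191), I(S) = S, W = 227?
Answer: -18237/9169 ≈ -1.9890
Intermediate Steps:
J = 426/101 (J = 7 - (227 + 54)/(-90 + 191) = 7 - 281/101 = 426/101 ≈ 4.2178)
V(L) = -1 + L (V(L) = (L - 1) + 0 = (-1 + L) + 0 = -1 + L)
d = -101/9169 (d = 1/(-95 + 426/101) = 1/(-9169/101) = -101/9169 ≈ -0.011015)
V(-1) - d = (-1 - 1) - 1*(-101/9169) = -2 + 101/9169 = -18237/9169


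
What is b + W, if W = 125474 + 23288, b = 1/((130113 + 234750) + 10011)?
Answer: 55767005989/374874 ≈ 1.4876e+5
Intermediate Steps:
b = 1/374874 (b = 1/(364863 + 10011) = 1/374874 ≈ 2.6676e-6)
W = 148762
b + W = 1/374874 + 148762 = 55767005989/374874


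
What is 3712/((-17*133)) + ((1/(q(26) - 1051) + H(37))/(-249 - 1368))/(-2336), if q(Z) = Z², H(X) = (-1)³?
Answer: -93893199181/57190864500 ≈ -1.6418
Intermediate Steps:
H(X) = -1
3712/((-17*133)) + ((1/(q(26) - 1051) + H(37))/(-249 - 1368))/(-2336) = 3712/((-17*133)) + ((1/(26² - 1051) - 1)/(-249 - 1368))/(-2336) = 3712/(-2261) + ((1/(676 - 1051) - 1)/(-1617))*(-1/2336) = 3712*(-1/2261) + ((1/(-375) - 1)*(-1/1617))*(-1/2336) = -3712/2261 + ((-1/375 - 1)*(-1/1617))*(-1/2336) = -3712/2261 - 376/375*(-1/1617)*(-1/2336) = -3712/2261 + (376/606375)*(-1/2336) = -3712/2261 - 47/177061500 = -93893199181/57190864500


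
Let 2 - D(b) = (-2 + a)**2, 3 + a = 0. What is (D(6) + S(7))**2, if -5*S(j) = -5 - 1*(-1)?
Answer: 12321/25 ≈ 492.84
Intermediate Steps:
a = -3 (a = -3 + 0 = -3)
S(j) = 4/5 (S(j) = -(-5 - 1*(-1))/5 = -(-5 + 1)/5 = -1/5*(-4) = 4/5)
D(b) = -23 (D(b) = 2 - (-2 - 3)**2 = 2 - 1*(-5)**2 = 2 - 1*25 = 2 - 25 = -23)
(D(6) + S(7))**2 = (-23 + 4/5)**2 = (-111/5)**2 = 12321/25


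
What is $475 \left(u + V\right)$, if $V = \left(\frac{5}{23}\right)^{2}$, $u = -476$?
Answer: $- \frac{119595025}{529} \approx -2.2608 \cdot 10^{5}$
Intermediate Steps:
$V = \frac{25}{529}$ ($V = \left(5 \cdot \frac{1}{23}\right)^{2} = \left(\frac{5}{23}\right)^{2} = \frac{25}{529} \approx 0.047259$)
$475 \left(u + V\right) = 475 \left(-476 + \frac{25}{529}\right) = 475 \left(- \frac{251779}{529}\right) = - \frac{119595025}{529}$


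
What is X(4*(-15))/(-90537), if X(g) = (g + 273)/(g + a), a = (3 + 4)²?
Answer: 71/331969 ≈ 0.00021388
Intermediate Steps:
a = 49 (a = 7² = 49)
X(g) = (273 + g)/(49 + g) (X(g) = (g + 273)/(g + 49) = (273 + g)/(49 + g))
X(4*(-15))/(-90537) = ((273 + 4*(-15))/(49 + 4*(-15)))/(-90537) = ((273 - 60)/(49 - 60))*(-1/90537) = (213/(-11))*(-1/90537) = -1/11*213*(-1/90537) = -213/11*(-1/90537) = 71/331969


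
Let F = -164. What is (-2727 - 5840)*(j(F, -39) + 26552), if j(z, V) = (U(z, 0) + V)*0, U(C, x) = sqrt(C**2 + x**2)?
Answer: -227470984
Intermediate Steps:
j(z, V) = 0 (j(z, V) = (sqrt(z**2 + 0**2) + V)*0 = (sqrt(z**2 + 0) + V)*0 = (sqrt(z**2) + V)*0 = (V + sqrt(z**2))*0 = 0)
(-2727 - 5840)*(j(F, -39) + 26552) = (-2727 - 5840)*(0 + 26552) = -8567*26552 = -227470984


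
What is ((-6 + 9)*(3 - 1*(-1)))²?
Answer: 144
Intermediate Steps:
((-6 + 9)*(3 - 1*(-1)))² = (3*(3 + 1))² = (3*4)² = 12² = 144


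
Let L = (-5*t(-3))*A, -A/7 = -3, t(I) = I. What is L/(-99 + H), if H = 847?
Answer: 315/748 ≈ 0.42112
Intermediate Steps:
A = 21 (A = -7*(-3) = 21)
L = 315 (L = -5*(-3)*21 = 15*21 = 315)
L/(-99 + H) = 315/(-99 + 847) = 315/748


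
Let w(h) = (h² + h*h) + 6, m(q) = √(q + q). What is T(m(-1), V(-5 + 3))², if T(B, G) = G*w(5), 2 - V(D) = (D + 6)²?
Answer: 614656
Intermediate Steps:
m(q) = √2*√q (m(q) = √(2*q) = √2*√q)
V(D) = 2 - (6 + D)² (V(D) = 2 - (D + 6)² = 2 - (6 + D)²)
w(h) = 6 + 2*h² (w(h) = (h² + h²) + 6 = 2*h² + 6 = 6 + 2*h²)
T(B, G) = 56*G (T(B, G) = G*(6 + 2*5²) = G*(6 + 2*25) = G*(6 + 50) = G*56 = 56*G)
T(m(-1), V(-5 + 3))² = (56*(2 - (6 + (-5 + 3))²))² = (56*(2 - (6 - 2)²))² = (56*(2 - 1*4²))² = (56*(2 - 1*16))² = (56*(2 - 16))² = (56*(-14))² = (-784)² = 614656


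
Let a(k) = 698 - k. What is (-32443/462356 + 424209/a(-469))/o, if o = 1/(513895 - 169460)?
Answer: 22514305537240335/179856484 ≈ 1.2518e+8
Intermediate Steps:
o = 1/344435 ≈ 2.9033e-6
(-32443/462356 + 424209/a(-469))/o = (-32443/462356 + 424209/(698 - 1*(-469)))/(1/344435) = (-32443*1/462356 + 424209/(698 + 469))*344435 = (-32443/462356 + 424209/1167)*344435 = (-32443/462356 + 424209*(1/1167))*344435 = (-32443/462356 + 141403/389)*344435 = (65365905141/179856484)*344435 = 22514305537240335/179856484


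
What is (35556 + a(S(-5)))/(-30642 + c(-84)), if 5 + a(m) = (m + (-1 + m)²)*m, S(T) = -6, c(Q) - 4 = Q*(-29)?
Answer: -35293/28202 ≈ -1.2514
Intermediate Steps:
c(Q) = 4 - 29*Q (c(Q) = 4 + Q*(-29) = 4 - 29*Q)
a(m) = -5 + m*(m + (-1 + m)²) (a(m) = -5 + (m + (-1 + m)²)*m = -5 + m*(m + (-1 + m)²))
(35556 + a(S(-5)))/(-30642 + c(-84)) = (35556 + (-5 - 6 + (-6)³ - 1*(-6)²))/(-30642 + (4 - 29*(-84))) = (35556 + (-5 - 6 - 216 - 1*36))/(-30642 + (4 + 2436)) = (35556 + (-5 - 6 - 216 - 36))/(-30642 + 2440) = (35556 - 263)/(-28202) = 35293*(-1/28202) = -35293/28202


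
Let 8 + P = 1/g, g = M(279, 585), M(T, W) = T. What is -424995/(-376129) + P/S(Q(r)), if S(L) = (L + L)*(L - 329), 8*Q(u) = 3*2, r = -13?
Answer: 36444198499/31796817273 ≈ 1.1462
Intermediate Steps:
g = 279
Q(u) = ¾ (Q(u) = (3*2)/8 = (⅛)*6 = ¾)
P = -2231/279 (P = -8 + 1/279 = -2231/279 ≈ -7.9964)
S(L) = 2*L*(-329 + L) (S(L) = (2*L)*(-329 + L) = 2*L*(-329 + L))
-424995/(-376129) + P/S(Q(r)) = -424995/(-376129) - 2231*2/(3*(-329 + ¾))/279 = -424995*(-1/376129) - 2231/(279*(2*(¾)*(-1313/4))) = 424995/376129 - 2231/(279*(-3939/8)) = 424995/376129 - 2231/279*(-8/3939) = 424995/376129 + 17848/1098981 = 36444198499/31796817273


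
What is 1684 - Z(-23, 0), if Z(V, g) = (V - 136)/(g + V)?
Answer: 38573/23 ≈ 1677.1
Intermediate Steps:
Z(V, g) = (-136 + V)/(V + g)
1684 - Z(-23, 0) = 1684 - (-136 - 23)/(-23 + 0) = 1684 - (-159)/(-23) = 1684 - (-1)*(-159)/23 = 1684 - 1*159/23 = 1684 - 159/23 = 38573/23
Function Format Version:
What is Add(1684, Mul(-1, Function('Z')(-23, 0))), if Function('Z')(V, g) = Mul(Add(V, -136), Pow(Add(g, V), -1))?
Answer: Rational(38573, 23) ≈ 1677.1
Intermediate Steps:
Function('Z')(V, g) = Mul(Pow(Add(V, g), -1), Add(-136, V)) (Function('Z')(V, g) = Mul(Add(-136, V), Pow(Add(V, g), -1)) = Mul(Pow(Add(V, g), -1), Add(-136, V)))
Add(1684, Mul(-1, Function('Z')(-23, 0))) = Add(1684, Mul(-1, Mul(Pow(Add(-23, 0), -1), Add(-136, -23)))) = Add(1684, Mul(-1, Mul(Pow(-23, -1), -159))) = Add(1684, Mul(-1, Mul(Rational(-1, 23), -159))) = Add(1684, Mul(-1, Rational(159, 23))) = Add(1684, Rational(-159, 23)) = Rational(38573, 23)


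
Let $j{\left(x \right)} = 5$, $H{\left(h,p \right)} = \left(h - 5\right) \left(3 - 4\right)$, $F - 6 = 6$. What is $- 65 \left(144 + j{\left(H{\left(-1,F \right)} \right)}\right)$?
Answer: $-9685$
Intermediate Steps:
$F = 12$ ($F = 6 + 6 = 12$)
$H{\left(h,p \right)} = 5 - h$ ($H{\left(h,p \right)} = \left(-5 + h\right) \left(-1\right) = 5 - h$)
$- 65 \left(144 + j{\left(H{\left(-1,F \right)} \right)}\right) = - 65 \left(144 + 5\right) = \left(-65\right) 149 = -9685$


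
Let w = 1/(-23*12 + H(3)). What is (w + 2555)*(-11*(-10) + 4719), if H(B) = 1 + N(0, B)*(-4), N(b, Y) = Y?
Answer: 3541028436/287 ≈ 1.2338e+7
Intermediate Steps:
H(B) = 1 - 4*B (H(B) = 1 + B*(-4) = 1 - 4*B)
w = -1/287 (w = 1/(-23*12 + (1 - 4*3)) = 1/(-276 + (1 - 12)) = 1/(-276 - 11) = 1/(-287) = -1/287 ≈ -0.0034843)
(w + 2555)*(-11*(-10) + 4719) = (-1/287 + 2555)*(-11*(-10) + 4719) = 733284*(110 + 4719)/287 = (733284/287)*4829 = 3541028436/287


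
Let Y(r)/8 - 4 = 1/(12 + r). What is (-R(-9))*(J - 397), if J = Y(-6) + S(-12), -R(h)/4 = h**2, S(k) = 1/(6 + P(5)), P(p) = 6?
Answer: -117801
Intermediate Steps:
S(k) = 1/12 (S(k) = 1/(6 + 6) = 1/12)
Y(r) = 32 + 8/(12 + r)
R(h) = -4*h**2
J = 401/12 (J = 8*(49 + 4*(-6))/(12 - 6) + 1/12 = 8*(49 - 24)/6 + 1/12 = 8*(1/6)*25 + 1/12 = 100/3 + 1/12 = 401/12 ≈ 33.417)
(-R(-9))*(J - 397) = (-(-4)*(-9)**2)*(401/12 - 397) = -(-4)*81*(-4363/12) = -1*(-324)*(-4363/12) = 324*(-4363/12) = -117801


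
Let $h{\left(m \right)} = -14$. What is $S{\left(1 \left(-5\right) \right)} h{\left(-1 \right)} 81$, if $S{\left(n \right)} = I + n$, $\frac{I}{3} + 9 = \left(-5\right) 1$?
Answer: $53298$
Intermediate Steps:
$I = -42$ ($I = -27 + 3 \left(\left(-5\right) 1\right) = -27 + 3 \left(-5\right) = -27 - 15 = -42$)
$S{\left(n \right)} = -42 + n$
$S{\left(1 \left(-5\right) \right)} h{\left(-1 \right)} 81 = \left(-42 + 1 \left(-5\right)\right) \left(-14\right) 81 = \left(-42 - 5\right) \left(-14\right) 81 = \left(-47\right) \left(-14\right) 81 = 658 \cdot 81 = 53298$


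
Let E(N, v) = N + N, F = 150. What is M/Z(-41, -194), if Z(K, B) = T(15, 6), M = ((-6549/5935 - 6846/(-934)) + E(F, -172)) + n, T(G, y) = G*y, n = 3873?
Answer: 3861110569/83149350 ≈ 46.436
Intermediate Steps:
E(N, v) = 2*N
M = 11583331707/2771645 (M = ((-6549/5935 - 6846/(-934)) + 2*150) + 3873 = ((-6549*1/5935 - 6846*(-1/934)) + 300) + 3873 = ((-6549/5935 + 3423/467) + 300) + 3873 = (17257122/2771645 + 300) + 3873 = 848750622/2771645 + 3873 = 11583331707/2771645 ≈ 4179.2)
Z(K, B) = 90 (Z(K, B) = 15*6 = 90)
M/Z(-41, -194) = (11583331707/2771645)/90 = (11583331707/2771645)*(1/90) = 3861110569/83149350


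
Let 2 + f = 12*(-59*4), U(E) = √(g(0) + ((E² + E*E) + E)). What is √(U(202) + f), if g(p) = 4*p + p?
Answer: √(-2834 + 9*√1010) ≈ 50.477*I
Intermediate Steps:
g(p) = 5*p
U(E) = √(E + 2*E²) (U(E) = √(5*0 + ((E² + E*E) + E)) = √(0 + ((E² + E²) + E)) = √(0 + (2*E² + E)) = √(0 + (E + 2*E²)) = √(E + 2*E²))
f = -2834 (f = -2 + 12*(-59*4) = -2 + 12*(-236) = -2 - 2832 = -2834)
√(U(202) + f) = √(√(202*(1 + 2*202)) - 2834) = √(√(202*(1 + 404)) - 2834) = √(√(202*405) - 2834) = √(√81810 - 2834) = √(9*√1010 - 2834) = √(-2834 + 9*√1010)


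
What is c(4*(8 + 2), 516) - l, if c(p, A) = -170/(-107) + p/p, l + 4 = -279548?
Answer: 29912341/107 ≈ 2.7955e+5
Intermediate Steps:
l = -279552 (l = -4 - 279548 = -279552)
c(p, A) = 277/107 (c(p, A) = -170*(-1/107) + 1 = 170/107 + 1 = 277/107)
c(4*(8 + 2), 516) - l = 277/107 - 1*(-279552) = 277/107 + 279552 = 29912341/107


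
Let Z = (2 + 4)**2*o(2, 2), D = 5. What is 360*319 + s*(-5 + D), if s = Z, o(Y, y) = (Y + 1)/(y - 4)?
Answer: 114840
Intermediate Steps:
o(Y, y) = (1 + Y)/(-4 + y)
Z = -54 (Z = (2 + 4)**2*((1 + 2)/(-4 + 2)) = 6**2*(3/(-2)) = 36*(-1/2*3) = 36*(-3/2) = -54)
s = -54
360*319 + s*(-5 + D) = 360*319 - 54*(-5 + 5) = 114840 - 54*0 = 114840 + 0 = 114840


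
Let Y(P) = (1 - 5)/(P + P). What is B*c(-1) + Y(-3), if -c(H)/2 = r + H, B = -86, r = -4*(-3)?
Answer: 5678/3 ≈ 1892.7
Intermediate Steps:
r = 12
Y(P) = -2/P (Y(P) = -4*1/(2*P) = -2/P)
c(H) = -24 - 2*H (c(H) = -2*(12 + H) = -24 - 2*H)
B*c(-1) + Y(-3) = -86*(-24 - 2*(-1)) - 2/(-3) = -86*(-24 + 2) - 2*(-1/3) = -86*(-22) + 2/3 = 1892 + 2/3 = 5678/3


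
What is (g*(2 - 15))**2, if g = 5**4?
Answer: 66015625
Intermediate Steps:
g = 625
(g*(2 - 15))**2 = (625*(2 - 15))**2 = (625*(-13))**2 = (-8125)**2 = 66015625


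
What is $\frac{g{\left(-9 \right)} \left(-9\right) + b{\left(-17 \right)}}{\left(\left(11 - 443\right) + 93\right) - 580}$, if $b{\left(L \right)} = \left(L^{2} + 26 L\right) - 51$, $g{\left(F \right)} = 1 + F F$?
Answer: $\frac{942}{919} \approx 1.025$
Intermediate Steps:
$g{\left(F \right)} = 1 + F^{2}$
$b{\left(L \right)} = -51 + L^{2} + 26 L$
$\frac{g{\left(-9 \right)} \left(-9\right) + b{\left(-17 \right)}}{\left(\left(11 - 443\right) + 93\right) - 580} = \frac{\left(1 + \left(-9\right)^{2}\right) \left(-9\right) + \left(-51 + \left(-17\right)^{2} + 26 \left(-17\right)\right)}{\left(\left(11 - 443\right) + 93\right) - 580} = \frac{\left(1 + 81\right) \left(-9\right) - 204}{\left(-432 + 93\right) - 580} = \frac{82 \left(-9\right) - 204}{-339 - 580} = \frac{-738 - 204}{-919} = \left(-942\right) \left(- \frac{1}{919}\right) = \frac{942}{919}$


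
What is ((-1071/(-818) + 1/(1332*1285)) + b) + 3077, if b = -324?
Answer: 1928161325659/700052580 ≈ 2754.3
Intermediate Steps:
((-1071/(-818) + 1/(1332*1285)) + b) + 3077 = ((-1071/(-818) + 1/(1332*1285)) - 324) + 3077 = ((-1071*(-1/818) + (1/1332)*(1/1285)) - 324) + 3077 = ((1071/818 + 1/1711620) - 324) + 3077 = (916572919/700052580 - 324) + 3077 = -225900463001/700052580 + 3077 = 1928161325659/700052580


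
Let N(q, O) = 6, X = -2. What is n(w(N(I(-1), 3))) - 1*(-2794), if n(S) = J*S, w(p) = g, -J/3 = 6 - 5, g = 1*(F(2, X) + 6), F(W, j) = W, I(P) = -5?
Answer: 2770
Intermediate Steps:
g = 8 (g = 1*(2 + 6) = 1*8 = 8)
J = -3 (J = -3*(6 - 5) = -3*1 = -3)
w(p) = 8
n(S) = -3*S
n(w(N(I(-1), 3))) - 1*(-2794) = -3*8 - 1*(-2794) = -24 + 2794 = 2770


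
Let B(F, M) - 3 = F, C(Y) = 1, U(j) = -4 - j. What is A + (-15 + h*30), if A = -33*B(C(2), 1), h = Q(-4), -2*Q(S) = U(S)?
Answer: -147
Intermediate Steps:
Q(S) = 2 + S/2 (Q(S) = -(-4 - S)/2 = 2 + S/2)
B(F, M) = 3 + F
h = 0 (h = 2 + (½)*(-4) = 2 - 2 = 0)
A = -132 (A = -33*(3 + 1) = -33*4 = -132)
A + (-15 + h*30) = -132 + (-15 + 0*30) = -132 + (-15 + 0) = -132 - 15 = -147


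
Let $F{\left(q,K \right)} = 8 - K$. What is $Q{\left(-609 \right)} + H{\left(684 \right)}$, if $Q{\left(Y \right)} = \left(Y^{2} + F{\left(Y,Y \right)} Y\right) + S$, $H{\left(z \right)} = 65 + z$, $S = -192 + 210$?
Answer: $-4105$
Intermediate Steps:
$S = 18$
$Q{\left(Y \right)} = 18 + Y^{2} + Y \left(8 - Y\right)$ ($Q{\left(Y \right)} = \left(Y^{2} + \left(8 - Y\right) Y\right) + 18 = \left(Y^{2} + Y \left(8 - Y\right)\right) + 18 = 18 + Y^{2} + Y \left(8 - Y\right)$)
$Q{\left(-609 \right)} + H{\left(684 \right)} = \left(18 + 8 \left(-609\right)\right) + \left(65 + 684\right) = \left(18 - 4872\right) + 749 = -4854 + 749 = -4105$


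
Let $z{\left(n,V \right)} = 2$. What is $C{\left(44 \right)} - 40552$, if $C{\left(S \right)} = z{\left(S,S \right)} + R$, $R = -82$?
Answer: $-40632$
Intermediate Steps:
$C{\left(S \right)} = -80$ ($C{\left(S \right)} = 2 - 82 = -80$)
$C{\left(44 \right)} - 40552 = -80 - 40552 = -40632$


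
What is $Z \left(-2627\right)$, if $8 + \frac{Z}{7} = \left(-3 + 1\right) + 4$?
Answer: $110334$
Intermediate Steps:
$Z = -42$ ($Z = -56 + 7 \left(\left(-3 + 1\right) + 4\right) = -56 + 7 \left(-2 + 4\right) = -56 + 7 \cdot 2 = -56 + 14 = -42$)
$Z \left(-2627\right) = \left(-42\right) \left(-2627\right) = 110334$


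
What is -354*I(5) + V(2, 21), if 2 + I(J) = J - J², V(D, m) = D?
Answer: 7790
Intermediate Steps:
I(J) = -2 + J - J² (I(J) = -2 + (J - J²) = -2 + J - J²)
-354*I(5) + V(2, 21) = -354*(-2 + 5 - 1*5²) + 2 = -354*(-2 + 5 - 1*25) + 2 = -354*(-2 + 5 - 25) + 2 = -354*(-22) + 2 = 7788 + 2 = 7790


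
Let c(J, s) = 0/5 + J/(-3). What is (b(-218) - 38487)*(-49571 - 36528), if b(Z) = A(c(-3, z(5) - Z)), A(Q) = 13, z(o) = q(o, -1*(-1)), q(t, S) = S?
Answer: 3312572926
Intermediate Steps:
z(o) = 1 (z(o) = -1*(-1) = 1)
c(J, s) = -J/3 (c(J, s) = 0*(⅕) + J*(-⅓) = 0 - J/3 = -J/3)
b(Z) = 13
(b(-218) - 38487)*(-49571 - 36528) = (13 - 38487)*(-49571 - 36528) = -38474*(-86099) = 3312572926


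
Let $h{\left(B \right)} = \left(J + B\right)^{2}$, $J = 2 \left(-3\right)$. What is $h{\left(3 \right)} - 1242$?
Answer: $-1233$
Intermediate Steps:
$J = -6$
$h{\left(B \right)} = \left(-6 + B\right)^{2}$
$h{\left(3 \right)} - 1242 = \left(-6 + 3\right)^{2} - 1242 = \left(-3\right)^{2} - 1242 = 9 - 1242 = -1233$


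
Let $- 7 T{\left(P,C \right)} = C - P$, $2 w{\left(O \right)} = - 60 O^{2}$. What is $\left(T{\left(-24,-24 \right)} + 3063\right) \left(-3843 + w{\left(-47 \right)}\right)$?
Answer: $-214756119$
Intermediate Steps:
$w{\left(O \right)} = - 30 O^{2}$ ($w{\left(O \right)} = \frac{\left(-60\right) O^{2}}{2} = - 30 O^{2}$)
$T{\left(P,C \right)} = - \frac{C}{7} + \frac{P}{7}$ ($T{\left(P,C \right)} = - \frac{C - P}{7} = - \frac{C}{7} + \frac{P}{7}$)
$\left(T{\left(-24,-24 \right)} + 3063\right) \left(-3843 + w{\left(-47 \right)}\right) = \left(\left(\left(- \frac{1}{7}\right) \left(-24\right) + \frac{1}{7} \left(-24\right)\right) + 3063\right) \left(-3843 - 30 \left(-47\right)^{2}\right) = \left(\left(\frac{24}{7} - \frac{24}{7}\right) + 3063\right) \left(-3843 - 66270\right) = \left(0 + 3063\right) \left(-3843 - 66270\right) = 3063 \left(-70113\right) = -214756119$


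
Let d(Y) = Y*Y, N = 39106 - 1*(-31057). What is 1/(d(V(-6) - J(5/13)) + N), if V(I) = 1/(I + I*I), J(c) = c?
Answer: 152100/10671811069 ≈ 1.4252e-5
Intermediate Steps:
V(I) = 1/(I + I²)
N = 70163 (N = 39106 + 31057 = 70163)
d(Y) = Y²
1/(d(V(-6) - J(5/13)) + N) = 1/((1/((-6)*(1 - 6)) - 5/13)² + 70163) = 1/((-⅙/(-5) - 5/13)² + 70163) = 1/((-⅙*(-⅕) - 1*5/13)² + 70163) = 1/((1/30 - 5/13)² + 70163) = 1/((-137/390)² + 70163) = 1/(18769/152100 + 70163) = 1/(10671811069/152100) = 152100/10671811069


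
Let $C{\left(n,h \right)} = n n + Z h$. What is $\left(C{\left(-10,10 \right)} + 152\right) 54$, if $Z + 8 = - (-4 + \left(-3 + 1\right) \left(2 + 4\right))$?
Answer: $17928$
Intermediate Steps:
$Z = 8$ ($Z = -8 - \left(-4 + \left(-3 + 1\right) \left(2 + 4\right)\right) = -8 - \left(-4 - 12\right) = -8 - -16 = -8 + 16 = 8$)
$C{\left(n,h \right)} = n^{2} + 8 h$ ($C{\left(n,h \right)} = n n + 8 h = n^{2} + 8 h$)
$\left(C{\left(-10,10 \right)} + 152\right) 54 = \left(\left(\left(-10\right)^{2} + 8 \cdot 10\right) + 152\right) 54 = \left(\left(100 + 80\right) + 152\right) 54 = \left(180 + 152\right) 54 = 332 \cdot 54 = 17928$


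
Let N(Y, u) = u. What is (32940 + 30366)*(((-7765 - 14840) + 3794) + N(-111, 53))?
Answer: -1187493948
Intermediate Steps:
(32940 + 30366)*(((-7765 - 14840) + 3794) + N(-111, 53)) = (32940 + 30366)*(((-7765 - 14840) + 3794) + 53) = 63306*((-22605 + 3794) + 53) = 63306*(-18811 + 53) = 63306*(-18758) = -1187493948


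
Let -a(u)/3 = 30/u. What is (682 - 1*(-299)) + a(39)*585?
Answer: -369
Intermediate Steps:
a(u) = -90/u
(682 - 1*(-299)) + a(39)*585 = (682 - 1*(-299)) - 90/39*585 = (682 + 299) - 90*1/39*585 = 981 - 30/13*585 = 981 - 1350 = -369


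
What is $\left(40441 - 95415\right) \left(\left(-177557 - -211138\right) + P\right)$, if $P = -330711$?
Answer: $16334424620$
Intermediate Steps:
$\left(40441 - 95415\right) \left(\left(-177557 - -211138\right) + P\right) = \left(40441 - 95415\right) \left(\left(-177557 - -211138\right) - 330711\right) = - 54974 \left(\left(-177557 + 211138\right) - 330711\right) = - 54974 \left(33581 - 330711\right) = \left(-54974\right) \left(-297130\right) = 16334424620$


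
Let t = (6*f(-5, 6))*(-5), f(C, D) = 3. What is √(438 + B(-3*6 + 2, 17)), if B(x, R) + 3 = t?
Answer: √345 ≈ 18.574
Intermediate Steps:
t = -90 (t = (6*3)*(-5) = 18*(-5) = -90)
B(x, R) = -93 (B(x, R) = -3 - 90 = -93)
√(438 + B(-3*6 + 2, 17)) = √(438 - 93) = √345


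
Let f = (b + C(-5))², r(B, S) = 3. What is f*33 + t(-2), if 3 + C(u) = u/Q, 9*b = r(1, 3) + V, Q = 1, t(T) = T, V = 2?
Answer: 49325/27 ≈ 1826.9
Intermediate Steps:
b = 5/9 (b = (3 + 2)/9 = (⅑)*5 = 5/9 ≈ 0.55556)
C(u) = -3 + u (C(u) = -3 + u/1 = -3 + u*1 = -3 + u)
f = 4489/81 (f = (5/9 + (-3 - 5))² = (5/9 - 8)² = (-67/9)² = 4489/81 ≈ 55.420)
f*33 + t(-2) = (4489/81)*33 - 2 = 49379/27 - 2 = 49325/27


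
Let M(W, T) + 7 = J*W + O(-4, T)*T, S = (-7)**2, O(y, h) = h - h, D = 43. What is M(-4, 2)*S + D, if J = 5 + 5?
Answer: -2260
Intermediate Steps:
O(y, h) = 0
S = 49
J = 10
M(W, T) = -7 + 10*W (M(W, T) = -7 + (10*W + 0*T) = -7 + (10*W + 0) = -7 + 10*W)
M(-4, 2)*S + D = (-7 + 10*(-4))*49 + 43 = (-7 - 40)*49 + 43 = -47*49 + 43 = -2303 + 43 = -2260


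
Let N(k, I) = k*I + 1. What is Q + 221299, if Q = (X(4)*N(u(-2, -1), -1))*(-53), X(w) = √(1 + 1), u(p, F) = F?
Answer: 221299 - 106*√2 ≈ 2.2115e+5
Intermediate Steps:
N(k, I) = 1 + I*k (N(k, I) = I*k + 1 = 1 + I*k)
X(w) = √2
Q = -106*√2 (Q = (√2*(1 - 1*(-1)))*(-53) = (√2*(1 + 1))*(-53) = (√2*2)*(-53) = (2*√2)*(-53) = -106*√2 ≈ -149.91)
Q + 221299 = -106*√2 + 221299 = 221299 - 106*√2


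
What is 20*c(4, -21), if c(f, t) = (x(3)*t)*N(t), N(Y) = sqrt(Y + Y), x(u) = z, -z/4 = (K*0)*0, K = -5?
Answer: 0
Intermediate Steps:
z = 0 (z = -4*(-5*0)*0 = -0*0 = -4*0 = 0)
x(u) = 0
N(Y) = sqrt(2)*sqrt(Y) (N(Y) = sqrt(2*Y) = sqrt(2)*sqrt(Y))
c(f, t) = 0 (c(f, t) = (0*t)*(sqrt(2)*sqrt(t)) = 0*(sqrt(2)*sqrt(t)) = 0)
20*c(4, -21) = 20*0 = 0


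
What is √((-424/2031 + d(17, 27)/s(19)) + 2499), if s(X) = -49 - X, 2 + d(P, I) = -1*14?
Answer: √2979123835503/34527 ≈ 49.990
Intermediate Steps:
d(P, I) = -16 (d(P, I) = -2 - 1*14 = -2 - 14 = -16)
√((-424/2031 + d(17, 27)/s(19)) + 2499) = √((-424/2031 - 16/(-49 - 1*19)) + 2499) = √((-424*1/2031 - 16/(-49 - 19)) + 2499) = √((-424/2031 - 16/(-68)) + 2499) = √((-424/2031 - 16*(-1/68)) + 2499) = √((-424/2031 + 4/17) + 2499) = √(916/34527 + 2499) = √(86283889/34527) = √2979123835503/34527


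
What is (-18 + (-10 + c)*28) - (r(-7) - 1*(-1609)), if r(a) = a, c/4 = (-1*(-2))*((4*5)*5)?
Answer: 20500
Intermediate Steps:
c = 800 (c = 4*((-1*(-2))*((4*5)*5)) = 4*(2*(20*5)) = 4*(2*100) = 4*200 = 800)
(-18 + (-10 + c)*28) - (r(-7) - 1*(-1609)) = (-18 + (-10 + 800)*28) - (-7 - 1*(-1609)) = (-18 + 790*28) - (-7 + 1609) = (-18 + 22120) - 1*1602 = 22102 - 1602 = 20500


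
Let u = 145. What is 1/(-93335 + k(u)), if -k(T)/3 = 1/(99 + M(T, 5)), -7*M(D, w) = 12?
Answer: -227/21187052 ≈ -1.0714e-5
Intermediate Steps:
M(D, w) = -12/7 (M(D, w) = -⅐*12 = -12/7)
k(T) = -7/227 (k(T) = -3/(99 - 12/7) = -3/681/7 = -3*7/681 = -7/227)
1/(-93335 + k(u)) = 1/(-93335 - 7/227) = 1/(-21187052/227) = -227/21187052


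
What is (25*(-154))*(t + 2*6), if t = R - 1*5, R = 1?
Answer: -30800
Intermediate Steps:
t = -4 (t = 1 - 1*5 = 1 - 5 = -4)
(25*(-154))*(t + 2*6) = (25*(-154))*(-4 + 2*6) = -3850*(-4 + 12) = -3850*8 = -30800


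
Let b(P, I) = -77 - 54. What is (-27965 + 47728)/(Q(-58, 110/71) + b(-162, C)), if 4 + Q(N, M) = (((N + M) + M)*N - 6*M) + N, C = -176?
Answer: 1403173/211721 ≈ 6.6275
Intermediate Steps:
b(P, I) = -131
Q(N, M) = -4 + N - 6*M + N*(N + 2*M) (Q(N, M) = -4 + ((((N + M) + M)*N - 6*M) + N) = -4 + ((((M + N) + M)*N - 6*M) + N) = -4 + (((N + 2*M)*N - 6*M) + N) = -4 + ((N*(N + 2*M) - 6*M) + N) = -4 + ((-6*M + N*(N + 2*M)) + N) = -4 + (N - 6*M + N*(N + 2*M)) = -4 + N - 6*M + N*(N + 2*M))
(-27965 + 47728)/(Q(-58, 110/71) + b(-162, C)) = (-27965 + 47728)/((-4 - 58 + (-58)² - 660/71 + 2*(110/71)*(-58)) - 131) = 19763/((-4 - 58 + 3364 - 660/71 + 2*(110*(1/71))*(-58)) - 131) = 19763/((-4 - 58 + 3364 - 6*110/71 + 2*(110/71)*(-58)) - 131) = 19763/((-4 - 58 + 3364 - 660/71 - 12760/71) - 131) = 19763/(221022/71 - 131) = 19763/(211721/71) = 19763*(71/211721) = 1403173/211721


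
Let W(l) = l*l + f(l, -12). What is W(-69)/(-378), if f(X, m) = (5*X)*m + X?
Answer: -1472/63 ≈ -23.365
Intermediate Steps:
f(X, m) = X + 5*X*m (f(X, m) = 5*X*m + X = X + 5*X*m)
W(l) = l**2 - 59*l (W(l) = l*l + l*(1 + 5*(-12)) = l**2 + l*(1 - 60) = l**2 + l*(-59) = l**2 - 59*l)
W(-69)/(-378) = -69*(-59 - 69)/(-378) = -69*(-128)*(-1/378) = 8832*(-1/378) = -1472/63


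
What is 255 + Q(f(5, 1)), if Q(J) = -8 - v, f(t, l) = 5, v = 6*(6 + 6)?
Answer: 175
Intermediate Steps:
v = 72 (v = 6*12 = 72)
Q(J) = -80 (Q(J) = -8 - 1*72 = -8 - 72 = -80)
255 + Q(f(5, 1)) = 255 - 80 = 175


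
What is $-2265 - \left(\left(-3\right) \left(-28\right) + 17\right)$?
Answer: $-2366$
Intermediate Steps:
$-2265 - \left(\left(-3\right) \left(-28\right) + 17\right) = -2265 - \left(84 + 17\right) = -2265 - 101 = -2366$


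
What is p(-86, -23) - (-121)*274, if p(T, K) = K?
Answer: 33131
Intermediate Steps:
p(-86, -23) - (-121)*274 = -23 - (-121)*274 = -23 - 1*(-33154) = -23 + 33154 = 33131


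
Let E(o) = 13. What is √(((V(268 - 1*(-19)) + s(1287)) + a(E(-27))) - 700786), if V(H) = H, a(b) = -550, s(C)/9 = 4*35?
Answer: I*√699789 ≈ 836.53*I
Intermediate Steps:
s(C) = 1260 (s(C) = 9*(4*35) = 9*140 = 1260)
√(((V(268 - 1*(-19)) + s(1287)) + a(E(-27))) - 700786) = √((((268 - 1*(-19)) + 1260) - 550) - 700786) = √((((268 + 19) + 1260) - 550) - 700786) = √(((287 + 1260) - 550) - 700786) = √((1547 - 550) - 700786) = √(997 - 700786) = √(-699789) = I*√699789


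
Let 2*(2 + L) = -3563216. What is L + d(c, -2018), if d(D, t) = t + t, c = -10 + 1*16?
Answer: -1785646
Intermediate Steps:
c = 6 (c = -10 + 16 = 6)
L = -1781610 (L = -2 + (½)*(-3563216) = -2 - 1781608 = -1781610)
d(D, t) = 2*t
L + d(c, -2018) = -1781610 + 2*(-2018) = -1781610 - 4036 = -1785646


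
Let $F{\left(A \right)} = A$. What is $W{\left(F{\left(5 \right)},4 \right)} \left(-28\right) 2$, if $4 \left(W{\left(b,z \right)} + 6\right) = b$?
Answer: $266$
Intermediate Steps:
$W{\left(b,z \right)} = -6 + \frac{b}{4}$
$W{\left(F{\left(5 \right)},4 \right)} \left(-28\right) 2 = \left(-6 + \frac{1}{4} \cdot 5\right) \left(-28\right) 2 = \left(-6 + \frac{5}{4}\right) \left(-28\right) 2 = \left(- \frac{19}{4}\right) \left(-28\right) 2 = 133 \cdot 2 = 266$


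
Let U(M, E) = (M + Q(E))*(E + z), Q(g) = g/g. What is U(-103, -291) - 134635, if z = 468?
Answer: -152689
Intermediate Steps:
Q(g) = 1
U(M, E) = (1 + M)*(468 + E) (U(M, E) = (M + 1)*(E + 468) = (1 + M)*(468 + E))
U(-103, -291) - 134635 = (468 - 291 + 468*(-103) - 291*(-103)) - 134635 = (468 - 291 - 48204 + 29973) - 134635 = -18054 - 134635 = -152689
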